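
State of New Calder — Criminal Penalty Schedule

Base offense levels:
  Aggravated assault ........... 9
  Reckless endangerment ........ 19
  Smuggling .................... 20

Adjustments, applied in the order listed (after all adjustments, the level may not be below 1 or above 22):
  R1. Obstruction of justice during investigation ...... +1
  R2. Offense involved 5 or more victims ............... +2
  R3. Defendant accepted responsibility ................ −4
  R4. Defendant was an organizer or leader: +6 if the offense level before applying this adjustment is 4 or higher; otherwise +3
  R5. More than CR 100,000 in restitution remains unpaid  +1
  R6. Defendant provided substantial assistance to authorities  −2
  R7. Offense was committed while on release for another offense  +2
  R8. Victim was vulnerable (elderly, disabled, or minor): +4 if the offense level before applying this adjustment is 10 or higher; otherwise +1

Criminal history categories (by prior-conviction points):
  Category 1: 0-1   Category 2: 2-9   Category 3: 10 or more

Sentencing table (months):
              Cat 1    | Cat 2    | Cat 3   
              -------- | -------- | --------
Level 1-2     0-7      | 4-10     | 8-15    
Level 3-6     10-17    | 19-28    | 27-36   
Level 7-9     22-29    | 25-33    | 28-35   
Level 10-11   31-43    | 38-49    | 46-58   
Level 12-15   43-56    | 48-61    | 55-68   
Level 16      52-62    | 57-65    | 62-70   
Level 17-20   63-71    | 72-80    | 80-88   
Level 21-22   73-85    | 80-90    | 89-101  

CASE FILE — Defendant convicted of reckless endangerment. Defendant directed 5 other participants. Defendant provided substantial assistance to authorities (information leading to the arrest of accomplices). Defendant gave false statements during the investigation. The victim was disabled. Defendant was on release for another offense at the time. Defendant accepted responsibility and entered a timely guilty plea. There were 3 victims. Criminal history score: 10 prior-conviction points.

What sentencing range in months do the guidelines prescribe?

Base offense level for reckless endangerment: 19.
R1 applies: 19 + 1 = 20.
R2 does not apply.
R3 applies: 20 − 4 = 16.
R4 applies (level before this adjustment is 16 ≥ 4, so +6): 16 + 6 = 22.
R6 applies: 22 − 2 = 20.
R7 applies: 20 + 2 = 22.
R8 applies (level before this adjustment is 22 ≥ 10, so +4): 22 + 4 = 26.
Level 26 exceeds the maximum of 22; capped at 22.
Final offense level: 22.
Criminal history: 10 prior points → Category 3 (10+).
Level 22 falls in the 21-22 band.
Grid: Level 21-22 × Category 3 = 89-101 months.

89-101 months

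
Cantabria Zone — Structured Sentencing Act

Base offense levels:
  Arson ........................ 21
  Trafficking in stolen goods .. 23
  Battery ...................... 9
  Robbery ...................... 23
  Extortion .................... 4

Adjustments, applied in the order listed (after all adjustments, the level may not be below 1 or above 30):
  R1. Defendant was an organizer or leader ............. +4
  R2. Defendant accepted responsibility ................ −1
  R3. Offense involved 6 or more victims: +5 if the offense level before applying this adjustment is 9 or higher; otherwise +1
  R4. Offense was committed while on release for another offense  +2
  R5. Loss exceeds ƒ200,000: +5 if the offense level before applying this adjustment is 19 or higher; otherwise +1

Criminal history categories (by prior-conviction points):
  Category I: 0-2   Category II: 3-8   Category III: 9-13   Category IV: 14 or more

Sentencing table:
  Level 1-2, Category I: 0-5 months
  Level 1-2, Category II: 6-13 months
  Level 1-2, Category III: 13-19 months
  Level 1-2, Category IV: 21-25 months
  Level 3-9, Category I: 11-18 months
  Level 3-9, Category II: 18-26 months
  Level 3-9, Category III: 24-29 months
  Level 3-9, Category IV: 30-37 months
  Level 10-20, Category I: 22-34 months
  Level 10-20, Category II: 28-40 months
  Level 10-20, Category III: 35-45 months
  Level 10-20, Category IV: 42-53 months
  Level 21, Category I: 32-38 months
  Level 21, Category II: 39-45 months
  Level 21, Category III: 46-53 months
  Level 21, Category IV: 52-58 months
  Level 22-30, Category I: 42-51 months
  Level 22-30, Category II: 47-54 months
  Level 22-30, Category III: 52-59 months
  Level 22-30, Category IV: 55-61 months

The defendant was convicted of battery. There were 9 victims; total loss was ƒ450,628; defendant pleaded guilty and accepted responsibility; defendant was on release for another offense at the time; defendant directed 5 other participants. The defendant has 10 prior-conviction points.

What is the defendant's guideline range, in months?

52-59 months

Base offense level for battery: 9.
R1 applies: 9 + 4 = 13.
R2 applies: 13 − 1 = 12.
R3 applies (level before this adjustment is 12 ≥ 9, so +5): 12 + 5 = 17.
R4 applies: 17 + 2 = 19.
R5 applies (level before this adjustment is 19 ≥ 19, so +5): 19 + 5 = 24.
Final offense level: 24.
Criminal history: 10 prior points → Category III (9-13).
Level 24 falls in the 22-30 band.
Grid: Level 22-30 × Category III = 52-59 months.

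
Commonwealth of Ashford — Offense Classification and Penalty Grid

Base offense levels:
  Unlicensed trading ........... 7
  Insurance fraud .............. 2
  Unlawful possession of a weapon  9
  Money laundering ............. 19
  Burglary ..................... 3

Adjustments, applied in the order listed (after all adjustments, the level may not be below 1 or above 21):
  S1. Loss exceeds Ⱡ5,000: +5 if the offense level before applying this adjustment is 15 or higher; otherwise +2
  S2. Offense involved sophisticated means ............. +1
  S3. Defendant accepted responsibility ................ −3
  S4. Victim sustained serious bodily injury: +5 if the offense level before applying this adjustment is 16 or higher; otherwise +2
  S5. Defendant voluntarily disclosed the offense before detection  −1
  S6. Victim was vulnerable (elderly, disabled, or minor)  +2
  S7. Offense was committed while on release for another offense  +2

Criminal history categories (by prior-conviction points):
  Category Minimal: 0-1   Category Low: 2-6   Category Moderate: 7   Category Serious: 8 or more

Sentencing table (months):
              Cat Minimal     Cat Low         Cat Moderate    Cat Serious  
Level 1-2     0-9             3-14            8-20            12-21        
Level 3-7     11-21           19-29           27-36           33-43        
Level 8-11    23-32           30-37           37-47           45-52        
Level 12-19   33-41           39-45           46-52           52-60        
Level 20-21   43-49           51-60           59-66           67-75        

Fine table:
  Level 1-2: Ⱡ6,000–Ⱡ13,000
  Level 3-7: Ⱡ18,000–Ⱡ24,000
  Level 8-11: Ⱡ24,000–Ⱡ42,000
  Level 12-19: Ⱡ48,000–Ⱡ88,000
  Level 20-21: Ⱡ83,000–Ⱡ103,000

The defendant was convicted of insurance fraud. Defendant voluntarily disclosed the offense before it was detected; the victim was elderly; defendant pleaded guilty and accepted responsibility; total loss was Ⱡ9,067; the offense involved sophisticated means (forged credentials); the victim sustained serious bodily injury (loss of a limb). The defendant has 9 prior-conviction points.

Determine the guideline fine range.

Ⱡ18,000–Ⱡ24,000

Base offense level for insurance fraud: 2.
S1 applies (level before this adjustment is 2 < 15, so +2): 2 + 2 = 4.
S2 applies: 4 + 1 = 5.
S3 applies: 5 − 3 = 2.
S4 applies (level before this adjustment is 2 < 16, so +2): 2 + 2 = 4.
S5 applies: 4 − 1 = 3.
S6 applies: 3 + 2 = 5.
S7 does not apply.
Final offense level: 5.
Level 5 falls in the 3-7 band.
Fine table: Level 3-7 → Ⱡ18,000–Ⱡ24,000.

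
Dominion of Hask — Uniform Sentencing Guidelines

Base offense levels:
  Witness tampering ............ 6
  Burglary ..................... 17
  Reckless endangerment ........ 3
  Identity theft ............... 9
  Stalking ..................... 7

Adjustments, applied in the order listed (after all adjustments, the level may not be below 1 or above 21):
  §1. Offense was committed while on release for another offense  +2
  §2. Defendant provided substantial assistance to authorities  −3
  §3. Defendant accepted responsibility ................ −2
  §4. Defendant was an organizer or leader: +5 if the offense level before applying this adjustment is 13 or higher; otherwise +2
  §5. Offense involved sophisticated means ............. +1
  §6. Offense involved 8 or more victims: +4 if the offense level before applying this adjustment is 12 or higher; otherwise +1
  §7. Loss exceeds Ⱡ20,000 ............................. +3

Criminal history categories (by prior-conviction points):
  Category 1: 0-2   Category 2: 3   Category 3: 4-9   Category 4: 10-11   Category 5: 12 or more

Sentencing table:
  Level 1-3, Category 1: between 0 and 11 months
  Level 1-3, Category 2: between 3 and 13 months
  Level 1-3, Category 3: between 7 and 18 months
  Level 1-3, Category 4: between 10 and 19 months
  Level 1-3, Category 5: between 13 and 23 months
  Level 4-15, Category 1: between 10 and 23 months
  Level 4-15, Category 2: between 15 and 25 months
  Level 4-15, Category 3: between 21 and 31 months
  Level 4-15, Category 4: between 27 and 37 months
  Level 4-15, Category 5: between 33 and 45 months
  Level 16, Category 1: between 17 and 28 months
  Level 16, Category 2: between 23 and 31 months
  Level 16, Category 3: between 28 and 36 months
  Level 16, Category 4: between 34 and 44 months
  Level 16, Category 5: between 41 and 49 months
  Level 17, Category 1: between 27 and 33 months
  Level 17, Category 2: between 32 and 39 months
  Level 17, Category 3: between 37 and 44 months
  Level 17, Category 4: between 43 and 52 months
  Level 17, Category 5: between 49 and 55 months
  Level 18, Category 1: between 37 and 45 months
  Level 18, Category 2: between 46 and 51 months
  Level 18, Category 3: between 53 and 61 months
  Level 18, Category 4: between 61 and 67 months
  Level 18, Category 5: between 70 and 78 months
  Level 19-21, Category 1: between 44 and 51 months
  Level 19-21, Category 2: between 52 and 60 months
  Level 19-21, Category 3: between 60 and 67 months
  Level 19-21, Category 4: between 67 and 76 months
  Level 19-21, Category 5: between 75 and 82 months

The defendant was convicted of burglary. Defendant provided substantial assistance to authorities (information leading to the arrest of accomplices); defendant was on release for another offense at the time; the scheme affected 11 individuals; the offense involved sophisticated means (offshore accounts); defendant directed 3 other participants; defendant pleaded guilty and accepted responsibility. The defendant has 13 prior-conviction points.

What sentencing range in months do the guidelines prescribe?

75-82 months

Base offense level for burglary: 17.
§1 applies: 17 + 2 = 19.
§2 applies: 19 − 3 = 16.
§3 applies: 16 − 2 = 14.
§4 applies (level before this adjustment is 14 ≥ 13, so +5): 14 + 5 = 19.
§5 applies: 19 + 1 = 20.
§6 applies (level before this adjustment is 20 ≥ 12, so +4): 20 + 4 = 24.
§7 does not apply.
Level 24 exceeds the maximum of 21; capped at 21.
Final offense level: 21.
Criminal history: 13 prior points → Category 5 (12+).
Level 21 falls in the 19-21 band.
Grid: Level 19-21 × Category 5 = 75-82 months.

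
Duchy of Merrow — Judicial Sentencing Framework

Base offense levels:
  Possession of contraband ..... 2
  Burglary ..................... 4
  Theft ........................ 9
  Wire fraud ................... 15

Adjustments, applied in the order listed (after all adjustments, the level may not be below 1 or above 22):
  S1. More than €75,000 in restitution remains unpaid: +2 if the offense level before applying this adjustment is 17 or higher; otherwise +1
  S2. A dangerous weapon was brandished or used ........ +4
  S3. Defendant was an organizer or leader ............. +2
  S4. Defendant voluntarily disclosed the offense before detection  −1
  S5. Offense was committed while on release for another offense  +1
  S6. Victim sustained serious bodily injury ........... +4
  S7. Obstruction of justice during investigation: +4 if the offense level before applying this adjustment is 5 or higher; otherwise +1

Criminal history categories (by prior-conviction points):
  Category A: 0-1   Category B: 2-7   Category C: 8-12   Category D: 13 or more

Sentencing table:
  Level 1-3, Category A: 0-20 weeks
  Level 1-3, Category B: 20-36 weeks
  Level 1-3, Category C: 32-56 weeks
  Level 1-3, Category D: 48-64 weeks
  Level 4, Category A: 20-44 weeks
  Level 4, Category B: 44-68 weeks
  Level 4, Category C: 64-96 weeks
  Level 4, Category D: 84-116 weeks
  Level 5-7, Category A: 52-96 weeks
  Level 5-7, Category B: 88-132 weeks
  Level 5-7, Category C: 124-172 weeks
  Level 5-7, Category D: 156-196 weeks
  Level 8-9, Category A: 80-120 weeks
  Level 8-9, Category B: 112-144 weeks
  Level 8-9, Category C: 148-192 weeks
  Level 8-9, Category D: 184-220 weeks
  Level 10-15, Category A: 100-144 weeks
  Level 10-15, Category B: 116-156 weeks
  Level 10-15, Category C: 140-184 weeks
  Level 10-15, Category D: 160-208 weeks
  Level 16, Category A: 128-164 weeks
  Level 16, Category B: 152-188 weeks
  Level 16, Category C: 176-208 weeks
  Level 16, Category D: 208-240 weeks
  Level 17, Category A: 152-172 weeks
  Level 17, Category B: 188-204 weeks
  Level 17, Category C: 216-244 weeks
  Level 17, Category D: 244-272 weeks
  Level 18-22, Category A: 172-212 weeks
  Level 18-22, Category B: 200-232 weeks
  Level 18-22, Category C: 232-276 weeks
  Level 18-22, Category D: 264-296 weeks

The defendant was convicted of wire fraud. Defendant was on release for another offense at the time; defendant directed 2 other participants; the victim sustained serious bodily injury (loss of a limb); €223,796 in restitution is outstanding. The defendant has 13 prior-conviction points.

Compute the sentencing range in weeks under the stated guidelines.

Base offense level for wire fraud: 15.
S1 applies (level before this adjustment is 15 < 17, so +1): 15 + 1 = 16.
S3 applies: 16 + 2 = 18.
S4 does not apply.
S5 applies: 18 + 1 = 19.
S6 applies: 19 + 4 = 23.
Level 23 exceeds the maximum of 22; capped at 22.
Final offense level: 22.
Criminal history: 13 prior points → Category D (13+).
Level 22 falls in the 18-22 band.
Grid: Level 18-22 × Category D = 264-296 weeks.

264-296 weeks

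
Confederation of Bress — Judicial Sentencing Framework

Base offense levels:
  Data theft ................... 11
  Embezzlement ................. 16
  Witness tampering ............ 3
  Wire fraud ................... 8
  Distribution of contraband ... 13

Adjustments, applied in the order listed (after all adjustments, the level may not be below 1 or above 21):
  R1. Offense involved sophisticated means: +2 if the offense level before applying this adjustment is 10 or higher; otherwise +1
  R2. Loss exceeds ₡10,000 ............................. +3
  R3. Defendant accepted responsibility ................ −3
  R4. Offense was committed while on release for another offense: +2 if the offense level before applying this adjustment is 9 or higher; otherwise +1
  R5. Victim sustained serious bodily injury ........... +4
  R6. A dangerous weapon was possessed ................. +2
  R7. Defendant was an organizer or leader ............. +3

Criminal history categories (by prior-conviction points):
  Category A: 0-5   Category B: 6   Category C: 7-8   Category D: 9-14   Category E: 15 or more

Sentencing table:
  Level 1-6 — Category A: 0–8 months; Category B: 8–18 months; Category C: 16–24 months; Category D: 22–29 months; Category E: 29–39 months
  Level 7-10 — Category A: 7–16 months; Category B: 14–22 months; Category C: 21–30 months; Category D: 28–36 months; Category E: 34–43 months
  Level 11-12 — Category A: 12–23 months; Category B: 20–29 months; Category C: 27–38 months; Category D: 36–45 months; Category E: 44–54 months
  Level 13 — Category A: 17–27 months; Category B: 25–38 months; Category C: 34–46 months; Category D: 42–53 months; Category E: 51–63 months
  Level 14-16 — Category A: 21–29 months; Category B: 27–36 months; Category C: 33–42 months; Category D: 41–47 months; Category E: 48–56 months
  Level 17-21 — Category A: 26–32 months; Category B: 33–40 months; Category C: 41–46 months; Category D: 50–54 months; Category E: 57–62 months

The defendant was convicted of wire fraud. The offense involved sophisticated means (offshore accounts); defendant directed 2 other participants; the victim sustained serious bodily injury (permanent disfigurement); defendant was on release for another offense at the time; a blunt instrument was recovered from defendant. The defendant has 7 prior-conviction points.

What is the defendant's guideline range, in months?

41-46 months

Base offense level for wire fraud: 8.
R1 applies (level before this adjustment is 8 < 10, so +1): 8 + 1 = 9.
R3 does not apply.
R4 applies (level before this adjustment is 9 ≥ 9, so +2): 9 + 2 = 11.
R5 applies: 11 + 4 = 15.
R6 applies: 15 + 2 = 17.
R7 applies: 17 + 3 = 20.
Final offense level: 20.
Criminal history: 7 prior points → Category C (7-8).
Level 20 falls in the 17-21 band.
Grid: Level 17-21 × Category C = 41-46 months.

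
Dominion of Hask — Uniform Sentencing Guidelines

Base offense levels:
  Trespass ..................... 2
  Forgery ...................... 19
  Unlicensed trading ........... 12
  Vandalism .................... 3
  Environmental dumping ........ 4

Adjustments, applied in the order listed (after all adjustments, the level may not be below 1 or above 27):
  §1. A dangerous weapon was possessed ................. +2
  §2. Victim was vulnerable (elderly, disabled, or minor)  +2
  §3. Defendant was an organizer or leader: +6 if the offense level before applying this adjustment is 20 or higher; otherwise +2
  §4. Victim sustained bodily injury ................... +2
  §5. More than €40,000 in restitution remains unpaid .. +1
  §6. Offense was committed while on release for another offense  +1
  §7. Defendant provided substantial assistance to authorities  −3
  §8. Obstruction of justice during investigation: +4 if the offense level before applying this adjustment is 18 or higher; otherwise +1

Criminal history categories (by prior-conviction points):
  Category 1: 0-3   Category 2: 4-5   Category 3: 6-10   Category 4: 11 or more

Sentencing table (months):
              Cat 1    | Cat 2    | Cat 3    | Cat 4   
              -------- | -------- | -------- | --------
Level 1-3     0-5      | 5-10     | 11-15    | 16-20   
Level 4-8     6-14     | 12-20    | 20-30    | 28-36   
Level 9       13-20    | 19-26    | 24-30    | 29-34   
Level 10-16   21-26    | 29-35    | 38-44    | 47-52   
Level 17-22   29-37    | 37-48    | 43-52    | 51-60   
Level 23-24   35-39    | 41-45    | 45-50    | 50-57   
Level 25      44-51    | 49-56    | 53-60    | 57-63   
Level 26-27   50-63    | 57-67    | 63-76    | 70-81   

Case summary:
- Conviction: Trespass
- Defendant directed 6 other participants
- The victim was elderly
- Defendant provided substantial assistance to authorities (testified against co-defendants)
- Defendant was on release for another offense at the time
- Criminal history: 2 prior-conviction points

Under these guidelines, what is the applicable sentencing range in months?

Base offense level for trespass: 2.
§1 does not apply.
§2 applies: 2 + 2 = 4.
§3 applies (level before this adjustment is 4 < 20, so +2): 4 + 2 = 6.
§6 applies: 6 + 1 = 7.
§7 applies: 7 − 3 = 4.
§8 does not apply.
Final offense level: 4.
Criminal history: 2 prior points → Category 1 (0-3).
Level 4 falls in the 4-8 band.
Grid: Level 4-8 × Category 1 = 6-14 months.

6-14 months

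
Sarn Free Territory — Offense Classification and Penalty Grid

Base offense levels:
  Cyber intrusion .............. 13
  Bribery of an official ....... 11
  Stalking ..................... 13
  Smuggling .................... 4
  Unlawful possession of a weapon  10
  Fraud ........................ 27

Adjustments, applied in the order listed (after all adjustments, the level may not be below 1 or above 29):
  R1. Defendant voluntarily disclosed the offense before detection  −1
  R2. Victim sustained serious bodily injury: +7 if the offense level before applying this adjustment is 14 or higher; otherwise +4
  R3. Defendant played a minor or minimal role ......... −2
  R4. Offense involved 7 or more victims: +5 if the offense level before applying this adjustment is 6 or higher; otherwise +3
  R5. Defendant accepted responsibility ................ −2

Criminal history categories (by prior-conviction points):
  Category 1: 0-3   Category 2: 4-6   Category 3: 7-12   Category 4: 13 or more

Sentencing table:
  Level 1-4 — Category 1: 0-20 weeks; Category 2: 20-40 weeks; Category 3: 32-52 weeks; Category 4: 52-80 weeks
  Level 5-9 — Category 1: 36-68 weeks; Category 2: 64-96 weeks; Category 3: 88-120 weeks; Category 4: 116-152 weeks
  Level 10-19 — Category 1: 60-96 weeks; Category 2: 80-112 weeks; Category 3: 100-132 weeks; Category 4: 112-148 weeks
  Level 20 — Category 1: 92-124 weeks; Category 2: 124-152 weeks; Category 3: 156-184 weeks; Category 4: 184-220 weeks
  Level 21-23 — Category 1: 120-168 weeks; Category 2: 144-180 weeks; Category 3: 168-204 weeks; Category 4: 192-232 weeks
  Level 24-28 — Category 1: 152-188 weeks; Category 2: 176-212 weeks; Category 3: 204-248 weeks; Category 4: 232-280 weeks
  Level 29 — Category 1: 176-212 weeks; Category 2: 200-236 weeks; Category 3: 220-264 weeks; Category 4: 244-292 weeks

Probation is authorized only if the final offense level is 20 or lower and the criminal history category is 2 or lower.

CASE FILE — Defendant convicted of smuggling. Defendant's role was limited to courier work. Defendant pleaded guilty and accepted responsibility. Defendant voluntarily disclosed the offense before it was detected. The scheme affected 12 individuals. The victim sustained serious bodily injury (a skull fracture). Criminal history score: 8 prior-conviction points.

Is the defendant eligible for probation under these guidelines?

Base offense level for smuggling: 4.
R1 applies: 4 − 1 = 3.
R2 applies (level before this adjustment is 3 < 14, so +4): 3 + 4 = 7.
R3 applies: 7 − 2 = 5.
R4 applies (level before this adjustment is 5 < 6, so +3): 5 + 3 = 8.
R5 applies: 8 − 2 = 6.
Final offense level: 6.
Criminal history: 8 prior points → Category 3 (7-12).
Level 6 falls in the 5-9 band.
Grid: Level 5-9 × Category 3 = 88-120 weeks.
Probation check: level 6 ≤ 20 and category 3 > 2 → not eligible.

No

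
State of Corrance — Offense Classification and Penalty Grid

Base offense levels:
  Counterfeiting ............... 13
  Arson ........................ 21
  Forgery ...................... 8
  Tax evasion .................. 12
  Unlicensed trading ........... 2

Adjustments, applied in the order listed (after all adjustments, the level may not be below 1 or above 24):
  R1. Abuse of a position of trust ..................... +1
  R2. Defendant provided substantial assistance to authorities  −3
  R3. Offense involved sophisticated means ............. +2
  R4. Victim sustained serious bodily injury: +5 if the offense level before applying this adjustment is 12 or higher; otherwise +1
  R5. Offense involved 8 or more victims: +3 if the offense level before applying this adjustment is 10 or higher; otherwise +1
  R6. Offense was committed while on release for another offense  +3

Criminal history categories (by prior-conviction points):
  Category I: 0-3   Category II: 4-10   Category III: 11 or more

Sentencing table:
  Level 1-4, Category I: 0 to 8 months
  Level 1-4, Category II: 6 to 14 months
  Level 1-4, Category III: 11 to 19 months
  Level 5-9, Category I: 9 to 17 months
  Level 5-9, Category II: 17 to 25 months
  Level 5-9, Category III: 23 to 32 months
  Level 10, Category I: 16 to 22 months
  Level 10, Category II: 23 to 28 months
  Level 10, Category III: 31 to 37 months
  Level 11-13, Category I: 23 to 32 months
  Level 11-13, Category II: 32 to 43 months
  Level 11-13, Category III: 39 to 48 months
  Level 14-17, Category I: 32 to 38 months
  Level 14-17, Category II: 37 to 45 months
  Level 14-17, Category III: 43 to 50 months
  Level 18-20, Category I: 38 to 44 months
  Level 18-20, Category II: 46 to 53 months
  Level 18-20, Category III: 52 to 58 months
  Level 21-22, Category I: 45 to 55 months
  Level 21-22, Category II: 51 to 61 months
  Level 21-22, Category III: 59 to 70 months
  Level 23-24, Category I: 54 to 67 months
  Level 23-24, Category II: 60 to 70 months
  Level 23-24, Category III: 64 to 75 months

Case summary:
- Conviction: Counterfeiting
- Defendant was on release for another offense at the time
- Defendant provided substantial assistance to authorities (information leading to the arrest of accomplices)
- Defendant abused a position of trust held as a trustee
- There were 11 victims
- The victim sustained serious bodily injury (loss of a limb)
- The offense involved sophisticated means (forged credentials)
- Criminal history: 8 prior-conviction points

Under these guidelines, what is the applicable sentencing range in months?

60-70 months

Base offense level for counterfeiting: 13.
R1 applies: 13 + 1 = 14.
R2 applies: 14 − 3 = 11.
R3 applies: 11 + 2 = 13.
R4 applies (level before this adjustment is 13 ≥ 12, so +5): 13 + 5 = 18.
R5 applies (level before this adjustment is 18 ≥ 10, so +3): 18 + 3 = 21.
R6 applies: 21 + 3 = 24.
Final offense level: 24.
Criminal history: 8 prior points → Category II (4-10).
Level 24 falls in the 23-24 band.
Grid: Level 23-24 × Category II = 60-70 months.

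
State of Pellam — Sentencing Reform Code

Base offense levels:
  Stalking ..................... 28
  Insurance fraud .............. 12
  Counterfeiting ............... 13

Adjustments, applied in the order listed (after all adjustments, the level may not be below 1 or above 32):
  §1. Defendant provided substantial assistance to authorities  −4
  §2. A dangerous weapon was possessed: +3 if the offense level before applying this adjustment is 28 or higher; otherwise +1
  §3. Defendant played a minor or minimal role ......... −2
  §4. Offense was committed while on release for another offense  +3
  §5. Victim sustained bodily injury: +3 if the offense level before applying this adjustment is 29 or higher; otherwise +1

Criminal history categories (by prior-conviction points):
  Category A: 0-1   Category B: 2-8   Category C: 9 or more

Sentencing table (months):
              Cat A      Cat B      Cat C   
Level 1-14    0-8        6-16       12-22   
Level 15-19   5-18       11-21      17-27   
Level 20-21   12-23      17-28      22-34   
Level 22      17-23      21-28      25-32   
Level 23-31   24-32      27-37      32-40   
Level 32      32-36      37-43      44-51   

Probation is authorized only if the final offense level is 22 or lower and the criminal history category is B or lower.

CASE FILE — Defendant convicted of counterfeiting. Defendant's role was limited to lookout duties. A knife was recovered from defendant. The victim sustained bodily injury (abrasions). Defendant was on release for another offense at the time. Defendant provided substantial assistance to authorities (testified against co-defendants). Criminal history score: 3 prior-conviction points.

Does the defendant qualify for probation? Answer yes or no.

Yes

Base offense level for counterfeiting: 13.
§1 applies: 13 − 4 = 9.
§2 applies (level before this adjustment is 9 < 28, so +1): 9 + 1 = 10.
§3 applies: 10 − 2 = 8.
§4 applies: 8 + 3 = 11.
§5 applies (level before this adjustment is 11 < 29, so +1): 11 + 1 = 12.
Final offense level: 12.
Criminal history: 3 prior points → Category B (2-8).
Level 12 falls in the 1-14 band.
Grid: Level 1-14 × Category B = 6-16 months.
Probation check: level 12 ≤ 22 and category B ≤ B → eligible.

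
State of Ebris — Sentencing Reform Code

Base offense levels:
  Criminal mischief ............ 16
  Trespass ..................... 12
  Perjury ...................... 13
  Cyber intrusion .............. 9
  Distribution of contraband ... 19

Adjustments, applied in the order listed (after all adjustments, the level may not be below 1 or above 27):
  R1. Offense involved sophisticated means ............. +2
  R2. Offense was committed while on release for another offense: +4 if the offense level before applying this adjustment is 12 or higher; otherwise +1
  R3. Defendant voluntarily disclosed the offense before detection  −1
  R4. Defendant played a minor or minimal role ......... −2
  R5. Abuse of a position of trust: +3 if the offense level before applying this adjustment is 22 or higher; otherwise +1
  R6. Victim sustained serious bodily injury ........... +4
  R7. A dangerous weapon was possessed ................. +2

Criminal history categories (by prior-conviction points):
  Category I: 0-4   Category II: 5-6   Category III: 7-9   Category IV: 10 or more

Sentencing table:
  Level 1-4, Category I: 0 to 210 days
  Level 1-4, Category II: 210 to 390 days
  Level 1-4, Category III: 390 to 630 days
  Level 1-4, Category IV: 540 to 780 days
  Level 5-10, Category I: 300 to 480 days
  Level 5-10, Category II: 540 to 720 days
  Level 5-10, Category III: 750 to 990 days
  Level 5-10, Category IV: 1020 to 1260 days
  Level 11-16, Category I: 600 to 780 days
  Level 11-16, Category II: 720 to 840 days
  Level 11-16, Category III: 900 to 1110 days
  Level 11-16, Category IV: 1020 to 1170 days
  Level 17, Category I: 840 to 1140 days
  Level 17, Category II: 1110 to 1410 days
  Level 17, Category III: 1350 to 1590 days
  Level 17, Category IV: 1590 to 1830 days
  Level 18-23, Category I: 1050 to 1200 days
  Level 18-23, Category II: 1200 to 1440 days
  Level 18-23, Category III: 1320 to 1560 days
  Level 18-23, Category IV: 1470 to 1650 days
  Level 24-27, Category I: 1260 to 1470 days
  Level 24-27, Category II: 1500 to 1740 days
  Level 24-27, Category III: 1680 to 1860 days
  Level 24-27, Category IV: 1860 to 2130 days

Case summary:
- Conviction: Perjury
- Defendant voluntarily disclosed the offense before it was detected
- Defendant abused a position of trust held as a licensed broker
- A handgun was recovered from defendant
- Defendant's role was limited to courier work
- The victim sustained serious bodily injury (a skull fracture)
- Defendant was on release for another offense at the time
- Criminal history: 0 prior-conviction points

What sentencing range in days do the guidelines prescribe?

Base offense level for perjury: 13.
R1 does not apply.
R2 applies (level before this adjustment is 13 ≥ 12, so +4): 13 + 4 = 17.
R3 applies: 17 − 1 = 16.
R4 applies: 16 − 2 = 14.
R5 applies (level before this adjustment is 14 < 22, so +1): 14 + 1 = 15.
R6 applies: 15 + 4 = 19.
R7 applies: 19 + 2 = 21.
Final offense level: 21.
Criminal history: 0 prior points → Category I (0-4).
Level 21 falls in the 18-23 band.
Grid: Level 18-23 × Category I = 1050-1200 days.

1050-1200 days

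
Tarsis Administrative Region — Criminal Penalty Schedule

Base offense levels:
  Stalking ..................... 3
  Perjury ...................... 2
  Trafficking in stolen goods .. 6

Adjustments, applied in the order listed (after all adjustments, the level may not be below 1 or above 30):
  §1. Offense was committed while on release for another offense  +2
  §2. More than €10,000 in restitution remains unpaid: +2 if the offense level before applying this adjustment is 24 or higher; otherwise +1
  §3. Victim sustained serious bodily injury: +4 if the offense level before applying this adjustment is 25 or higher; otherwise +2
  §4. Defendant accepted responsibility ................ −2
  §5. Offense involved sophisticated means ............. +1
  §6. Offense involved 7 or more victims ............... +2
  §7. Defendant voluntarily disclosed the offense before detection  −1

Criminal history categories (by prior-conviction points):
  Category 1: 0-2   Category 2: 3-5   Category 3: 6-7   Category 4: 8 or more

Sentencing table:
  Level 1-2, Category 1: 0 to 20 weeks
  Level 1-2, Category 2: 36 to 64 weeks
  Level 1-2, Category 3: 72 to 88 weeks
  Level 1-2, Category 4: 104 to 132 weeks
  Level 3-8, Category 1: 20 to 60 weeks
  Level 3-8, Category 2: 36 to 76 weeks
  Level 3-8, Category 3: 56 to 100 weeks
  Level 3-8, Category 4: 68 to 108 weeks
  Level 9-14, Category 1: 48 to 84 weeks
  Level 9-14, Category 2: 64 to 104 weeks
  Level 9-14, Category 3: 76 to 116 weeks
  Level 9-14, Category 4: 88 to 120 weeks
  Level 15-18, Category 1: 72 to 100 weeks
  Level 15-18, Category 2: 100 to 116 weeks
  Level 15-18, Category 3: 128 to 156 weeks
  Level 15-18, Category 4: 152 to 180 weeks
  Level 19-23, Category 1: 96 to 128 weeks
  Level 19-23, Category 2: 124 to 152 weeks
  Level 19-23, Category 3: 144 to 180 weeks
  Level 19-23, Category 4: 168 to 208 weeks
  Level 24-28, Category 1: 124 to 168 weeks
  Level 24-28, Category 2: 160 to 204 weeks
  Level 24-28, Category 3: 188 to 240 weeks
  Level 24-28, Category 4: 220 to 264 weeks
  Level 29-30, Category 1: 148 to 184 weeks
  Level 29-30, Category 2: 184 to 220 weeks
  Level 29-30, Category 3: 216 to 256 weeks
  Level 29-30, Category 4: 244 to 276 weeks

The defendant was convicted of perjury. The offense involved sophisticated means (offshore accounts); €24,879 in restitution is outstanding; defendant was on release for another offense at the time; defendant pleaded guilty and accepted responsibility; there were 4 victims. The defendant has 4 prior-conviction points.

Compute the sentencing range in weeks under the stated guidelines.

Base offense level for perjury: 2.
§1 applies: 2 + 2 = 4.
§2 applies (level before this adjustment is 4 < 24, so +1): 4 + 1 = 5.
§4 applies: 5 − 2 = 3.
§5 applies: 3 + 1 = 4.
§6 does not apply.
Final offense level: 4.
Criminal history: 4 prior points → Category 2 (3-5).
Level 4 falls in the 3-8 band.
Grid: Level 3-8 × Category 2 = 36-76 weeks.

36-76 weeks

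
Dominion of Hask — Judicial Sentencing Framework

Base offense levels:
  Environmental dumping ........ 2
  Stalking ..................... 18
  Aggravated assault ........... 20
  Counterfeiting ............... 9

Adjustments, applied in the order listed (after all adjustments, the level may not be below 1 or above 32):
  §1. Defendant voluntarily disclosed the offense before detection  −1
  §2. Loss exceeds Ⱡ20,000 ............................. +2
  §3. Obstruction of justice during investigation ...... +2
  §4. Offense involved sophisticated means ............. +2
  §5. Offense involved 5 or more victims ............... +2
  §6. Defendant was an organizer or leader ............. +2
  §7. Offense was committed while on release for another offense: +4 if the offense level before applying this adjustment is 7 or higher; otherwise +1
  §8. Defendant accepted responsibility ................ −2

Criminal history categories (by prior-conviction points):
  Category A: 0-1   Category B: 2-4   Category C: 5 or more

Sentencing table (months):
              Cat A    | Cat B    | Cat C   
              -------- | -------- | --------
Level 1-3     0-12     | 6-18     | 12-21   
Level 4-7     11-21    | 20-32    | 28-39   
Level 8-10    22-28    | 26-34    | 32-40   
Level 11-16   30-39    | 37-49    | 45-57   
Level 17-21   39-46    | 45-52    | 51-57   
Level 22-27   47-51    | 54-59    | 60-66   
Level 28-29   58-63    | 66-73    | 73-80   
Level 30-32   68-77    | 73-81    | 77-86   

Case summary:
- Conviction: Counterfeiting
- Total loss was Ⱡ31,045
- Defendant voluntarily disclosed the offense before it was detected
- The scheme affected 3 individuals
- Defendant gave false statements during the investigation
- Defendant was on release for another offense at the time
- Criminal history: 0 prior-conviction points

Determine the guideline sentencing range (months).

Base offense level for counterfeiting: 9.
§1 applies: 9 − 1 = 8.
§2 applies: 8 + 2 = 10.
§3 applies: 10 + 2 = 12.
§6 does not apply.
§7 applies (level before this adjustment is 12 ≥ 7, so +4): 12 + 4 = 16.
Final offense level: 16.
Criminal history: 0 prior points → Category A (0-1).
Level 16 falls in the 11-16 band.
Grid: Level 11-16 × Category A = 30-39 months.

30-39 months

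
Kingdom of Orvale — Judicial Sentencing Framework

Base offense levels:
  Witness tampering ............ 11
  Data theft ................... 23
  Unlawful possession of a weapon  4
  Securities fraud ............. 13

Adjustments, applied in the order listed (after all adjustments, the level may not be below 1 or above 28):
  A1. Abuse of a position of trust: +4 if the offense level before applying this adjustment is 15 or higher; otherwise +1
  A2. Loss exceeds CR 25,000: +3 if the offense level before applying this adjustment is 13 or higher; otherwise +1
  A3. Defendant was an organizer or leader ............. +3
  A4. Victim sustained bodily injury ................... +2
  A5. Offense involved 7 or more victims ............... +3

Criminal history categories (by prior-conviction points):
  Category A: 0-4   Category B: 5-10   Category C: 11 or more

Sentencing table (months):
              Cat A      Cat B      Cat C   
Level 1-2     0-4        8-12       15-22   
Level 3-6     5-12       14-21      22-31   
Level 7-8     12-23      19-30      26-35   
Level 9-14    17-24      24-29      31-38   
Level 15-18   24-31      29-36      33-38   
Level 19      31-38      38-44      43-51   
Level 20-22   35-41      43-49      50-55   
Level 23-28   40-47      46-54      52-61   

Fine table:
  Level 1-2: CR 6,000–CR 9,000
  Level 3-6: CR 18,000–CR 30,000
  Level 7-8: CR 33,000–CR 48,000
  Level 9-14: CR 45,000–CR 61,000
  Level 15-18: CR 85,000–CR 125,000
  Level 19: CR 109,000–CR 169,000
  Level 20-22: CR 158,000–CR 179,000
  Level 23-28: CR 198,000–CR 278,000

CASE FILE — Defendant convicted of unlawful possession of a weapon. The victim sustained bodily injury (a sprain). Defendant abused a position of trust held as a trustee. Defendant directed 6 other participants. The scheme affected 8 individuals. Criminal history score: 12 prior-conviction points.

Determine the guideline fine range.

CR 45,000–CR 61,000

Base offense level for unlawful possession of a weapon: 4.
A1 applies (level before this adjustment is 4 < 15, so +1): 4 + 1 = 5.
A3 applies: 5 + 3 = 8.
A4 applies: 8 + 2 = 10.
A5 applies: 10 + 3 = 13.
Final offense level: 13.
Level 13 falls in the 9-14 band.
Fine table: Level 9-14 → CR 45,000–CR 61,000.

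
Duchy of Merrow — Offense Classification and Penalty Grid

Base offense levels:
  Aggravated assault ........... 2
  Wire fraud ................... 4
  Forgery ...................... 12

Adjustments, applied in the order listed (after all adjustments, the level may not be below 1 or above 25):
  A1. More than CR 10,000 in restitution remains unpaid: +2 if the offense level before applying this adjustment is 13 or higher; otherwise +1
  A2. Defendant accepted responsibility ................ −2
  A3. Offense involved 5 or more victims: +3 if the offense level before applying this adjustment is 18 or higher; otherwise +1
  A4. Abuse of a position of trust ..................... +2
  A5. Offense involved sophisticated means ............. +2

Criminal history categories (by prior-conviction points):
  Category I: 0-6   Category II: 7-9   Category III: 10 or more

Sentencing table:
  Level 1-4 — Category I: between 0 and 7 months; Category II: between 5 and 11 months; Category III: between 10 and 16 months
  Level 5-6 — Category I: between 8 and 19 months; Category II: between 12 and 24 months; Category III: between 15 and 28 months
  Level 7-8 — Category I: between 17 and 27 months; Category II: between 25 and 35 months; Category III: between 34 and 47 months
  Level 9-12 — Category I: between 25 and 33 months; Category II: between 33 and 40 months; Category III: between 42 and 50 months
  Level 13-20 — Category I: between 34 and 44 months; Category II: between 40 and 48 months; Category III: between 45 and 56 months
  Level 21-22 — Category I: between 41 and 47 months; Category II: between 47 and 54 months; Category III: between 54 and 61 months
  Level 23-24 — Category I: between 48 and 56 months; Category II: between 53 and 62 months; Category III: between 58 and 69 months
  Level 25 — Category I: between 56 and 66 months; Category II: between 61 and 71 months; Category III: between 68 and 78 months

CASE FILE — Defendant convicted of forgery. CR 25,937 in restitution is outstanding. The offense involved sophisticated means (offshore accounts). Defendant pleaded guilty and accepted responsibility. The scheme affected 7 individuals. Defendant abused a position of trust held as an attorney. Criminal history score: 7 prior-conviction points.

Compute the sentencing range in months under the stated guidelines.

Base offense level for forgery: 12.
A1 applies (level before this adjustment is 12 < 13, so +1): 12 + 1 = 13.
A2 applies: 13 − 2 = 11.
A3 applies (level before this adjustment is 11 < 18, so +1): 11 + 1 = 12.
A4 applies: 12 + 2 = 14.
A5 applies: 14 + 2 = 16.
Final offense level: 16.
Criminal history: 7 prior points → Category II (7-9).
Level 16 falls in the 13-20 band.
Grid: Level 13-20 × Category II = 40-48 months.

40-48 months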